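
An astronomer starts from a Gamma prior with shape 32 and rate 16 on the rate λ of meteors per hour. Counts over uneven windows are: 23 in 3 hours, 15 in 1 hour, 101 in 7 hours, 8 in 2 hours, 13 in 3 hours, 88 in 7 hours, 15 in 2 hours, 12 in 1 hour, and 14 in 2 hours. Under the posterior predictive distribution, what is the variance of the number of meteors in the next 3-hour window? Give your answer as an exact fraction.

45261/1936

Total count: 23 + 15 + 101 + 8 + 13 + 88 + 15 + 12 + 14 = 289.
Total exposure: 3 + 1 + 7 + 2 + 3 + 7 + 2 + 1 + 2 = 28 hours.
Gamma(α, β) with Poisson data over total exposure Σt gives posterior Gamma(α+Σx, β+Σt) = Gamma(321, 44).
The posterior predictive for a window of length T is Negative Binomial with variance T·α'·(β'+T)/β'² = 3·321·47/1936 = 45261/1936.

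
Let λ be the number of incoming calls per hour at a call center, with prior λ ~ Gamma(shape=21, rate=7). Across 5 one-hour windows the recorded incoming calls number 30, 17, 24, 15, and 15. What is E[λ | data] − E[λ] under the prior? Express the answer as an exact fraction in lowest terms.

43/6

Total count: 30 + 17 + 24 + 15 + 15 = 101.
Total exposure: 5 hours.
The Gamma prior is conjugate for the Poisson rate, so λ | data ~ Gamma(21+101, 7+5) = Gamma(122, 12).
Posterior mean = 122/12 = 61/6; prior mean = 21/7 = 3. Difference = 61/6 − 3 = 43/6.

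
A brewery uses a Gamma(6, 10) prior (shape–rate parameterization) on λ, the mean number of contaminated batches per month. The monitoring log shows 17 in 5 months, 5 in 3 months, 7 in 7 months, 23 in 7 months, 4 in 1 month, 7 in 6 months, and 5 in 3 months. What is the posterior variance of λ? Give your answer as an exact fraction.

37/882

Total count: 17 + 5 + 7 + 23 + 4 + 7 + 5 = 68.
Total exposure: 5 + 3 + 7 + 7 + 1 + 6 + 3 = 32 months.
The Gamma prior is conjugate for the Poisson rate, so λ | data ~ Gamma(6+68, 10+32) = Gamma(74, 42).
Posterior variance = α'/β'² = 74/1764 = 37/882.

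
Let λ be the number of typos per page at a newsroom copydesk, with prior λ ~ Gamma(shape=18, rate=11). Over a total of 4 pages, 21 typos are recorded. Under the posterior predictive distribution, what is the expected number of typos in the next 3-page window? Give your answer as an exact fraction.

Total count 21 over total exposure 4 pages.
Gamma(α, β) with Poisson data over total exposure Σt gives posterior Gamma(α+Σx, β+Σt) = Gamma(39, 15).
Predictive mean over a 3-page window = T·E[λ|data] = 3·39/15 = 39/5.

39/5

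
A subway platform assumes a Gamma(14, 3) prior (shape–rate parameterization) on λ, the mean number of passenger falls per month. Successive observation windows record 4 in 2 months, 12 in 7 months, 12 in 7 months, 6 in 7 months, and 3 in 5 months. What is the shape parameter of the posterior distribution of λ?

Total count: 4 + 12 + 12 + 6 + 3 = 37.
Total exposure: 2 + 7 + 7 + 7 + 5 = 28 months.
The Gamma prior is conjugate for the Poisson rate, so λ | data ~ Gamma(14+37, 3+28) = Gamma(51, 31).

51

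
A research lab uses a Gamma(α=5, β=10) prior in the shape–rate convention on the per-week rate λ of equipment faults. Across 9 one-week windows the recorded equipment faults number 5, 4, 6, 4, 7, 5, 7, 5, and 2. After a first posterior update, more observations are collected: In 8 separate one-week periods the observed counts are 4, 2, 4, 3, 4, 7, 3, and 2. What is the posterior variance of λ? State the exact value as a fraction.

Total count: 5 + 4 + 6 + 4 + 7 + 5 + 7 + 5 + 2 = 45.
Total exposure: 9 weeks.
After the first batch: Gamma(5 + 45, 10 + 9) = Gamma(50, 19).
Total count: 4 + 2 + 4 + 3 + 4 + 7 + 3 + 2 = 29.
Total exposure: 8 weeks.
After the second batch: Gamma(50 + 29, 19 + 8) = Gamma(79, 27).
Posterior variance = α'/β'² = 79/729.

79/729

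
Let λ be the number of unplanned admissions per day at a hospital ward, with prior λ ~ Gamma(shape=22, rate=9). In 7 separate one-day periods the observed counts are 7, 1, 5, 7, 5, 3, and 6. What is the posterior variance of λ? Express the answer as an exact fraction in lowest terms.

Total count: 7 + 1 + 5 + 7 + 5 + 3 + 6 = 34.
Total exposure: 7 days.
The Gamma prior is conjugate for the Poisson rate, so λ | data ~ Gamma(22+34, 9+7) = Gamma(56, 16).
Posterior variance = α'/β'² = 56/256 = 7/32.

7/32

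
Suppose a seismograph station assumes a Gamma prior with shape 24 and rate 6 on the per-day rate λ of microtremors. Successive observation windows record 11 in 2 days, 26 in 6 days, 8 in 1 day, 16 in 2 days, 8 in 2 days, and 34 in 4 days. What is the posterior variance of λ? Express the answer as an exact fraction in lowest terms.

127/529

Total count: 11 + 26 + 8 + 16 + 8 + 34 = 103.
Total exposure: 2 + 6 + 1 + 2 + 2 + 4 = 17 days.
The Gamma prior is conjugate for the Poisson rate, so λ | data ~ Gamma(24+103, 6+17) = Gamma(127, 23).
Posterior variance = α'/β'² = 127/529.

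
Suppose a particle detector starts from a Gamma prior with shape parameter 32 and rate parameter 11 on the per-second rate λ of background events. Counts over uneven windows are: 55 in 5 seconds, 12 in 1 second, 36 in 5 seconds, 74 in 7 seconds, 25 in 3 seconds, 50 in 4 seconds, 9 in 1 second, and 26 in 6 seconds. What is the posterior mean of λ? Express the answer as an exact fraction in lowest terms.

319/43

Total count: 55 + 12 + 36 + 74 + 25 + 50 + 9 + 26 = 287.
Total exposure: 5 + 1 + 5 + 7 + 3 + 4 + 1 + 6 = 32 seconds.
By Gamma–Poisson conjugacy, the posterior is Gamma(α + Σx, β + Σt) = Gamma(32 + 287, 11 + 32) = Gamma(319, 43).
Posterior mean = α'/β' = 319/43.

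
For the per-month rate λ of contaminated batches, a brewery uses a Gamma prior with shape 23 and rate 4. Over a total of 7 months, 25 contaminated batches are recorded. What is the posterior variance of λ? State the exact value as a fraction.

48/121

Total count 25 over total exposure 7 months.
Conjugate update: add total count to the shape and total exposure to the rate, giving Gamma(48, 11).
Posterior variance = α'/β'² = 48/121.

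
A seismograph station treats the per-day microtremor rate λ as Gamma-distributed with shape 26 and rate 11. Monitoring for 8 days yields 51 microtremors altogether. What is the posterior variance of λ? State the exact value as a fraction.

77/361

Total count 51 over total exposure 8 days.
Posterior: α' = 26 + 51 = 77, β' = 11 + 8 = 19.
Posterior variance = α'/β'² = 77/361.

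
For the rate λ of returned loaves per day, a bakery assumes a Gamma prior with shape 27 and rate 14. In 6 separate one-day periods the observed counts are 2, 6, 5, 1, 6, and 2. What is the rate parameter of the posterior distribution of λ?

Total count: 2 + 6 + 5 + 1 + 6 + 2 = 22.
Total exposure: 6 days.
Posterior: α' = 27 + 22 = 49, β' = 14 + 6 = 20.

20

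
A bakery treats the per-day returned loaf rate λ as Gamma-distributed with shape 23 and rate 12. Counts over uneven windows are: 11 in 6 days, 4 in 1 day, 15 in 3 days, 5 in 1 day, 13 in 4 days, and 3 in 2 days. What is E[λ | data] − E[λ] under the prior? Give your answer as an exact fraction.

Total count: 11 + 4 + 15 + 5 + 13 + 3 = 51.
Total exposure: 6 + 1 + 3 + 1 + 4 + 2 = 17 days.
The Gamma prior is conjugate for the Poisson rate, so λ | data ~ Gamma(23+51, 12+17) = Gamma(74, 29).
Posterior mean = 74/29 = 74/29; prior mean = 23/12 = 23/12. Difference = 74/29 − 23/12 = 221/348.

221/348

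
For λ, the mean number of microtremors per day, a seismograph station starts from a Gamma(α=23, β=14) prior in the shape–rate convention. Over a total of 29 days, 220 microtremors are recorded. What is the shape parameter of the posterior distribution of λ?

243

Total count 220 over total exposure 29 days.
By Gamma–Poisson conjugacy, the posterior is Gamma(α + Σx, β + Σt) = Gamma(23 + 220, 14 + 29) = Gamma(243, 43).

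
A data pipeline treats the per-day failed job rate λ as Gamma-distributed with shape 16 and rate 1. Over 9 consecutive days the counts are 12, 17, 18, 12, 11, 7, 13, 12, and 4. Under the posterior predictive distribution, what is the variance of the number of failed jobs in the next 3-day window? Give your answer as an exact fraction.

Total count: 12 + 17 + 18 + 12 + 11 + 7 + 13 + 12 + 4 = 106.
Total exposure: 9 days.
Gamma(α, β) with Poisson data over total exposure Σt gives posterior Gamma(α+Σx, β+Σt) = Gamma(122, 10).
The posterior predictive for a window of length T is Negative Binomial with variance T·α'·(β'+T)/β'² = 3·122·13/100 = 2379/50.

2379/50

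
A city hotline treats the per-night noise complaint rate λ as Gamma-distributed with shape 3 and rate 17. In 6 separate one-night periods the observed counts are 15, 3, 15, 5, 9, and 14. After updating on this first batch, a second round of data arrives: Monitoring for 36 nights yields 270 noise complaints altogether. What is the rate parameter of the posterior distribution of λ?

59

Total count: 15 + 3 + 15 + 5 + 9 + 14 = 61.
Total exposure: 6 nights.
After the first batch: Gamma(3 + 61, 17 + 6) = Gamma(64, 23).
Total count 270 over total exposure 36 nights.
After the second batch: Gamma(64 + 270, 23 + 36) = Gamma(334, 59).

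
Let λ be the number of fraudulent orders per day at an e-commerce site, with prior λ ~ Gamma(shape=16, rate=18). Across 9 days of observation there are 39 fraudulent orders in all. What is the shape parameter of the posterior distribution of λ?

55

Total count 39 over total exposure 9 days.
Posterior: α' = 16 + 39 = 55, β' = 18 + 9 = 27.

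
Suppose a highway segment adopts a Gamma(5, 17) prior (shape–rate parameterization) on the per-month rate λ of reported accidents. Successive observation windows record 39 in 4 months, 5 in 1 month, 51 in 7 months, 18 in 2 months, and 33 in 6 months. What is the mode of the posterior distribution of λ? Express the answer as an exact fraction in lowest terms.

150/37

Total count: 39 + 5 + 51 + 18 + 33 = 146.
Total exposure: 4 + 1 + 7 + 2 + 6 = 20 months.
By Gamma–Poisson conjugacy, the posterior is Gamma(α + Σx, β + Σt) = Gamma(5 + 146, 17 + 20) = Gamma(151, 37).
Posterior mode = (α'−1)/β' = 150/37.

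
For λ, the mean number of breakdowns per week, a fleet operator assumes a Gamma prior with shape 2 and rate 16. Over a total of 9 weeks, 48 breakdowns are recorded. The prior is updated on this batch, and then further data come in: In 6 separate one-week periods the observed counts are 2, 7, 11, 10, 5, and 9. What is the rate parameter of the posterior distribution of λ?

Total count 48 over total exposure 9 weeks.
After the first batch: Gamma(2 + 48, 16 + 9) = Gamma(50, 25).
Total count: 2 + 7 + 11 + 10 + 5 + 9 = 44.
Total exposure: 6 weeks.
After the second batch: Gamma(50 + 44, 25 + 6) = Gamma(94, 31).

31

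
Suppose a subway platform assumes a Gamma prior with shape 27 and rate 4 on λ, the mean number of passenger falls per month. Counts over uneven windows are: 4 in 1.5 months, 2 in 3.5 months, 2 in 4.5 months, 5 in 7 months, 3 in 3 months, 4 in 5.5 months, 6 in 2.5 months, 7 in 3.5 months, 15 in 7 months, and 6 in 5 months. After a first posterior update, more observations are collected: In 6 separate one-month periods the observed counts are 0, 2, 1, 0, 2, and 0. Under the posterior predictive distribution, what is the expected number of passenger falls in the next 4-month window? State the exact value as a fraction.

Total count: 4 + 2 + 2 + 5 + 3 + 4 + 6 + 7 + 15 + 6 = 54.
Total exposure: 1.5 + 3.5 + 4.5 + 7 + 3 + 5.5 + 2.5 + 3.5 + 7 + 5 = 43 months.
After the first batch: Gamma(27 + 54, 4 + 43) = Gamma(81, 47).
Total count: 0 + 2 + 1 + 0 + 2 + 0 = 5.
Total exposure: 6 months.
After the second batch: Gamma(81 + 5, 47 + 6) = Gamma(86, 53).
Predictive mean over a 4-month window = T·E[λ|data] = 4·86/53 = 344/53.

344/53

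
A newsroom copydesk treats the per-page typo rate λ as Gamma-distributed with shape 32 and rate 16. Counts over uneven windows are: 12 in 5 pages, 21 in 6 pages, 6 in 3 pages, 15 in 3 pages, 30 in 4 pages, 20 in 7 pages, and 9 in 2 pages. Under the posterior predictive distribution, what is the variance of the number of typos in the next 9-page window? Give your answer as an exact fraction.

71775/2116

Total count: 12 + 21 + 6 + 15 + 30 + 20 + 9 = 113.
Total exposure: 5 + 6 + 3 + 3 + 4 + 7 + 2 = 30 pages.
By Gamma–Poisson conjugacy, the posterior is Gamma(α + Σx, β + Σt) = Gamma(32 + 113, 16 + 30) = Gamma(145, 46).
The posterior predictive for a window of length T is Negative Binomial with variance T·α'·(β'+T)/β'² = 9·145·55/2116 = 71775/2116.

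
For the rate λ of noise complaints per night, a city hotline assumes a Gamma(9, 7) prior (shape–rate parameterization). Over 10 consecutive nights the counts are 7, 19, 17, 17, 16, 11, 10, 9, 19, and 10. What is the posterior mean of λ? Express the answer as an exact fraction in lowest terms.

144/17

Total count: 7 + 19 + 17 + 17 + 16 + 11 + 10 + 9 + 19 + 10 = 135.
Total exposure: 10 nights.
Conjugate update: add total count to the shape and total exposure to the rate, giving Gamma(144, 17).
Posterior mean = α'/β' = 144/17.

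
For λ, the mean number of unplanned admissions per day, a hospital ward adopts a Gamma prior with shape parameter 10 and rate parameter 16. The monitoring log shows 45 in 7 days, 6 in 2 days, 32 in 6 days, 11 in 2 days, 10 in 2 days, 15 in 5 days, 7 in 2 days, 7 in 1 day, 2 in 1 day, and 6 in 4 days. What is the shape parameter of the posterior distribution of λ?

Total count: 45 + 6 + 32 + 11 + 10 + 15 + 7 + 7 + 2 + 6 = 141.
Total exposure: 7 + 2 + 6 + 2 + 2 + 5 + 2 + 1 + 1 + 4 = 32 days.
Posterior: α' = 10 + 141 = 151, β' = 16 + 32 = 48.

151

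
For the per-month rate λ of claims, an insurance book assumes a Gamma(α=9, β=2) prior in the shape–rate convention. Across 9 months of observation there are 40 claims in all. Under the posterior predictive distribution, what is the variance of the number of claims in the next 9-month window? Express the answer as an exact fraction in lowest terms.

8820/121

Total count 40 over total exposure 9 months.
Posterior: α' = 9 + 40 = 49, β' = 2 + 9 = 11.
The posterior predictive for a window of length T is Negative Binomial with variance T·α'·(β'+T)/β'² = 9·49·20/121 = 8820/121.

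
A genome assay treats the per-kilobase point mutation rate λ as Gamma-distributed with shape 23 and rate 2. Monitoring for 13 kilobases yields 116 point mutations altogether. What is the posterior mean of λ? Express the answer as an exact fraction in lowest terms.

139/15

Total count 116 over total exposure 13 kilobases.
Conjugate update: add total count to the shape and total exposure to the rate, giving Gamma(139, 15).
Posterior mean = α'/β' = 139/15.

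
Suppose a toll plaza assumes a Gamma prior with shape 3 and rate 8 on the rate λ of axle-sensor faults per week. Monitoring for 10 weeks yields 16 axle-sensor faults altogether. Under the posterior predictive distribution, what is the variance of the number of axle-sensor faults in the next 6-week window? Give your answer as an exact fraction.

Total count 16 over total exposure 10 weeks.
Posterior: α' = 3 + 16 = 19, β' = 8 + 10 = 18.
The posterior predictive for a window of length T is Negative Binomial with variance T·α'·(β'+T)/β'² = 6·19·24/324 = 76/9.

76/9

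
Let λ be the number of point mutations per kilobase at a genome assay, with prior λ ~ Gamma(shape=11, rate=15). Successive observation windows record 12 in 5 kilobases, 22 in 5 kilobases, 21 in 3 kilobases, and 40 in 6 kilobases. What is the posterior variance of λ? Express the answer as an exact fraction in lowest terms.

53/578

Total count: 12 + 22 + 21 + 40 = 95.
Total exposure: 5 + 5 + 3 + 6 = 19 kilobases.
Conjugate update: add total count to the shape and total exposure to the rate, giving Gamma(106, 34).
Posterior variance = α'/β'² = 106/1156 = 53/578.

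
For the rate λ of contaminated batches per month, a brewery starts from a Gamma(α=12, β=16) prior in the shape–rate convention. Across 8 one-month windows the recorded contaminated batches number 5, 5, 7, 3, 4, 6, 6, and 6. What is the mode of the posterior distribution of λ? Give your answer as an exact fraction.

53/24

Total count: 5 + 5 + 7 + 3 + 4 + 6 + 6 + 6 = 42.
Total exposure: 8 months.
Conjugate update: add total count to the shape and total exposure to the rate, giving Gamma(54, 24).
Posterior mode = (α'−1)/β' = 53/24.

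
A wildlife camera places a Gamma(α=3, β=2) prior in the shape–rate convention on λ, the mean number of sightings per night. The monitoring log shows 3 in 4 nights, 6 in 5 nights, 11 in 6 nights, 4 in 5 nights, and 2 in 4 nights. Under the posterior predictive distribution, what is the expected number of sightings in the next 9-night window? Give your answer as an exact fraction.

Total count: 3 + 6 + 11 + 4 + 2 = 26.
Total exposure: 4 + 5 + 6 + 5 + 4 = 24 nights.
Gamma(α, β) with Poisson data over total exposure Σt gives posterior Gamma(α+Σx, β+Σt) = Gamma(29, 26).
Predictive mean over a 9-night window = T·E[λ|data] = 9·29/26 = 261/26.

261/26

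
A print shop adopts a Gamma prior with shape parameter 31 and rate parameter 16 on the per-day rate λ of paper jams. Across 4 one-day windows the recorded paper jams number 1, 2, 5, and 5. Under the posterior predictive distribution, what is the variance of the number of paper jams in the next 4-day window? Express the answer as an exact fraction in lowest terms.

Total count: 1 + 2 + 5 + 5 = 13.
Total exposure: 4 days.
Gamma(α, β) with Poisson data over total exposure Σt gives posterior Gamma(α+Σx, β+Σt) = Gamma(44, 20).
The posterior predictive for a window of length T is Negative Binomial with variance T·α'·(β'+T)/β'² = 4·44·24/400 = 264/25.

264/25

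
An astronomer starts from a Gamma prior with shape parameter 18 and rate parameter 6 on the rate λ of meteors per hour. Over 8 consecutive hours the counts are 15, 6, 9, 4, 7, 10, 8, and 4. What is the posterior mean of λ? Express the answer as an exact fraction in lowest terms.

Total count: 15 + 6 + 9 + 4 + 7 + 10 + 8 + 4 = 63.
Total exposure: 8 hours.
Conjugate update: add total count to the shape and total exposure to the rate, giving Gamma(81, 14).
Posterior mean = α'/β' = 81/14.

81/14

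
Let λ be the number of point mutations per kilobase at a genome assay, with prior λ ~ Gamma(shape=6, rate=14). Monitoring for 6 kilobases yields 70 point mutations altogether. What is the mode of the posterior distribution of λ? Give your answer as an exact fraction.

15/4

Total count 70 over total exposure 6 kilobases.
Gamma(α, β) with Poisson data over total exposure Σt gives posterior Gamma(α+Σx, β+Σt) = Gamma(76, 20).
Posterior mode = (α'−1)/β' = 75/20 = 15/4.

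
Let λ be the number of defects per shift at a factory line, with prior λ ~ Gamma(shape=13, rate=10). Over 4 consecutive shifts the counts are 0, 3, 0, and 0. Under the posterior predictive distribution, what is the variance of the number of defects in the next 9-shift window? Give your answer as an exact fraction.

Total count: 0 + 3 + 0 + 0 = 3.
Total exposure: 4 shifts.
Posterior: α' = 13 + 3 = 16, β' = 10 + 4 = 14.
The posterior predictive for a window of length T is Negative Binomial with variance T·α'·(β'+T)/β'² = 9·16·23/196 = 828/49.

828/49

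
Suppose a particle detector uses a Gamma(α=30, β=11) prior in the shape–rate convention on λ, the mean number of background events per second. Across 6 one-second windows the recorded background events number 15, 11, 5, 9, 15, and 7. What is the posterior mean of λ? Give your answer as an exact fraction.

Total count: 15 + 11 + 5 + 9 + 15 + 7 = 62.
Total exposure: 6 seconds.
The Gamma prior is conjugate for the Poisson rate, so λ | data ~ Gamma(30+62, 11+6) = Gamma(92, 17).
Posterior mean = α'/β' = 92/17.

92/17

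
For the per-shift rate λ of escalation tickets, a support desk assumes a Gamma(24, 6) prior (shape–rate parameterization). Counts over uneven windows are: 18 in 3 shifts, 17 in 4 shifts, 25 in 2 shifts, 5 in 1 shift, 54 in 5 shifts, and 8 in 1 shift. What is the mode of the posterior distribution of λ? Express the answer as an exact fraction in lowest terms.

Total count: 18 + 17 + 25 + 5 + 54 + 8 = 127.
Total exposure: 3 + 4 + 2 + 1 + 5 + 1 = 16 shifts.
Posterior: α' = 24 + 127 = 151, β' = 6 + 16 = 22.
Posterior mode = (α'−1)/β' = 150/22 = 75/11.

75/11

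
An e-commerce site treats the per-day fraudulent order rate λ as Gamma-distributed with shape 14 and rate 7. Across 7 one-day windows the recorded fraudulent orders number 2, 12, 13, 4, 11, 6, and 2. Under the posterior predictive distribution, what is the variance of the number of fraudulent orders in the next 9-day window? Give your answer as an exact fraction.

Total count: 2 + 12 + 13 + 4 + 11 + 6 + 2 = 50.
Total exposure: 7 days.
By Gamma–Poisson conjugacy, the posterior is Gamma(α + Σx, β + Σt) = Gamma(14 + 50, 7 + 7) = Gamma(64, 14).
The posterior predictive for a window of length T is Negative Binomial with variance T·α'·(β'+T)/β'² = 9·64·23/196 = 3312/49.

3312/49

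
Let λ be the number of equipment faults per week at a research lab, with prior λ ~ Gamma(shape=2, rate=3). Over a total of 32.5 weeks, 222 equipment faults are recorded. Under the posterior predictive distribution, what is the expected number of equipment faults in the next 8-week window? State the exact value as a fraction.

3584/71

Total count 222 over total exposure 32.5 weeks.
Posterior: α' = 2 + 222 = 224, β' = 3 + 32.5 = 71/2.
Predictive mean over an 8-week window = T·E[λ|data] = 8·224/(71/2) = 3584/71.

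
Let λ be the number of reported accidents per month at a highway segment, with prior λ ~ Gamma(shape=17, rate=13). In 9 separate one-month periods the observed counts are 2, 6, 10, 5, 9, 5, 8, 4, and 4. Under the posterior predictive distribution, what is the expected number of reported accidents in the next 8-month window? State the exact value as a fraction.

280/11

Total count: 2 + 6 + 10 + 5 + 9 + 5 + 8 + 4 + 4 = 53.
Total exposure: 9 months.
Gamma(α, β) with Poisson data over total exposure Σt gives posterior Gamma(α+Σx, β+Σt) = Gamma(70, 22).
Predictive mean over an 8-month window = T·E[λ|data] = 8·70/22 = 280/11.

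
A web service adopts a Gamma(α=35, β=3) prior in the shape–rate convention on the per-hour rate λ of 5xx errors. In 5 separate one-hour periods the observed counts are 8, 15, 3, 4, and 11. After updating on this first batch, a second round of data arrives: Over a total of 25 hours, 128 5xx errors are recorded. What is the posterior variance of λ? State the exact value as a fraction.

68/363

Total count: 8 + 15 + 3 + 4 + 11 = 41.
Total exposure: 5 hours.
After the first batch: Gamma(35 + 41, 3 + 5) = Gamma(76, 8).
Total count 128 over total exposure 25 hours.
After the second batch: Gamma(76 + 128, 8 + 25) = Gamma(204, 33).
Posterior variance = α'/β'² = 204/1089 = 68/363.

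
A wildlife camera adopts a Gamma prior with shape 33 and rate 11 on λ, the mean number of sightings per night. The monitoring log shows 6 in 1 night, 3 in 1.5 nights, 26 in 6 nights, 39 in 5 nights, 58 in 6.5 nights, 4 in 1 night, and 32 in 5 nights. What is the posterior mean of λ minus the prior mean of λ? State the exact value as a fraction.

Total count: 6 + 3 + 26 + 39 + 58 + 4 + 32 = 168.
Total exposure: 1 + 1.5 + 6 + 5 + 6.5 + 1 + 5 = 26 nights.
The Gamma prior is conjugate for the Poisson rate, so λ | data ~ Gamma(33+168, 11+26) = Gamma(201, 37).
Posterior mean = 201/37 = 201/37; prior mean = 33/11 = 3. Difference = 201/37 − 3 = 90/37.

90/37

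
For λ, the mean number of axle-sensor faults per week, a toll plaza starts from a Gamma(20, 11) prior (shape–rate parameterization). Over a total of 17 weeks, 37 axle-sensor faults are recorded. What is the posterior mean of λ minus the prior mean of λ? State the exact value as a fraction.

67/308

Total count 37 over total exposure 17 weeks.
By Gamma–Poisson conjugacy, the posterior is Gamma(α + Σx, β + Σt) = Gamma(20 + 37, 11 + 17) = Gamma(57, 28).
Posterior mean = 57/28 = 57/28; prior mean = 20/11 = 20/11. Difference = 57/28 − 20/11 = 67/308.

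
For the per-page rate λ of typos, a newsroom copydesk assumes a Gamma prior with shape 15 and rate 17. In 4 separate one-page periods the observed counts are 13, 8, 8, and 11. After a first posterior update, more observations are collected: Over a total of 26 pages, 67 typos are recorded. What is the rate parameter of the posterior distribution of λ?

47

Total count: 13 + 8 + 8 + 11 = 40.
Total exposure: 4 pages.
After the first batch: Gamma(15 + 40, 17 + 4) = Gamma(55, 21).
Total count 67 over total exposure 26 pages.
After the second batch: Gamma(55 + 67, 21 + 26) = Gamma(122, 47).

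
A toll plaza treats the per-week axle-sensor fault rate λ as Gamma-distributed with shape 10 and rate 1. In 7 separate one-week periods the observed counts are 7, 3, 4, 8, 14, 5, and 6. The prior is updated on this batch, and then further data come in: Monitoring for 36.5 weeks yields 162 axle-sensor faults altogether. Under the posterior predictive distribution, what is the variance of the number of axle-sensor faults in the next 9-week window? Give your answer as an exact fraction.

Total count: 7 + 3 + 4 + 8 + 14 + 5 + 6 = 47.
Total exposure: 7 weeks.
After the first batch: Gamma(10 + 47, 1 + 7) = Gamma(57, 8).
Total count 162 over total exposure 36.5 weeks.
After the second batch: Gamma(57 + 162, 8 + 36.5) = Gamma(219, 89/2).
The posterior predictive for a window of length T is Negative Binomial with variance T·α'·(β'+T)/β'² = 9·219·(107/2)/(7921/4) = 421794/7921.

421794/7921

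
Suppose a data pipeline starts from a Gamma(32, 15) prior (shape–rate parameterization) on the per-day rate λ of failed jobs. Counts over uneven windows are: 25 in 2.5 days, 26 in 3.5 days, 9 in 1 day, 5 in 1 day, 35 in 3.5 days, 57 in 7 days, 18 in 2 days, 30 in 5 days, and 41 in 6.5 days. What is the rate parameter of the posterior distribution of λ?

47

Total count: 25 + 26 + 9 + 5 + 35 + 57 + 18 + 30 + 41 = 246.
Total exposure: 2.5 + 3.5 + 1 + 1 + 3.5 + 7 + 2 + 5 + 6.5 = 32 days.
Gamma(α, β) with Poisson data over total exposure Σt gives posterior Gamma(α+Σx, β+Σt) = Gamma(278, 47).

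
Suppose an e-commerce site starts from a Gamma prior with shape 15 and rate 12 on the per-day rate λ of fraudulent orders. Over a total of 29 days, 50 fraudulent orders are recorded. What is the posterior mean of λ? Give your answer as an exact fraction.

65/41

Total count 50 over total exposure 29 days.
Gamma(α, β) with Poisson data over total exposure Σt gives posterior Gamma(α+Σx, β+Σt) = Gamma(65, 41).
Posterior mean = α'/β' = 65/41.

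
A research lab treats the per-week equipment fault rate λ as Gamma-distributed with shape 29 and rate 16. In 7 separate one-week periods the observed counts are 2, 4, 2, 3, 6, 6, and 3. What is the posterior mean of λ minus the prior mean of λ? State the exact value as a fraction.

213/368

Total count: 2 + 4 + 2 + 3 + 6 + 6 + 3 = 26.
Total exposure: 7 weeks.
The Gamma prior is conjugate for the Poisson rate, so λ | data ~ Gamma(29+26, 16+7) = Gamma(55, 23).
Posterior mean = 55/23 = 55/23; prior mean = 29/16 = 29/16. Difference = 55/23 − 29/16 = 213/368.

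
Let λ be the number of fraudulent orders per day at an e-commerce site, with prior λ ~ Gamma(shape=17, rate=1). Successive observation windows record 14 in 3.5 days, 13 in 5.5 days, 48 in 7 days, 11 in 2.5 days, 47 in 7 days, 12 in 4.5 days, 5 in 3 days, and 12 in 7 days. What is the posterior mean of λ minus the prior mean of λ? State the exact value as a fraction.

-518/41

Total count: 14 + 13 + 48 + 11 + 47 + 12 + 5 + 12 = 162.
Total exposure: 3.5 + 5.5 + 7 + 2.5 + 7 + 4.5 + 3 + 7 = 40 days.
Posterior: α' = 17 + 162 = 179, β' = 1 + 40 = 41.
Posterior mean = 179/41 = 179/41; prior mean = 17/1 = 17. Difference = 179/41 − 17 = -518/41.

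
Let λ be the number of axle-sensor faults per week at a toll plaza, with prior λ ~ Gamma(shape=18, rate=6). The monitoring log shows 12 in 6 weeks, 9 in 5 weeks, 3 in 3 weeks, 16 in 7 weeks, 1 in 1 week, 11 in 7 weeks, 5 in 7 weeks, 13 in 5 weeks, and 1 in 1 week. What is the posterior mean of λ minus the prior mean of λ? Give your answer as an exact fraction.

Total count: 12 + 9 + 3 + 16 + 1 + 11 + 5 + 13 + 1 = 71.
Total exposure: 6 + 5 + 3 + 7 + 1 + 7 + 7 + 5 + 1 = 42 weeks.
By Gamma–Poisson conjugacy, the posterior is Gamma(α + Σx, β + Σt) = Gamma(18 + 71, 6 + 42) = Gamma(89, 48).
Posterior mean = 89/48 = 89/48; prior mean = 18/6 = 3. Difference = 89/48 − 3 = -55/48.

-55/48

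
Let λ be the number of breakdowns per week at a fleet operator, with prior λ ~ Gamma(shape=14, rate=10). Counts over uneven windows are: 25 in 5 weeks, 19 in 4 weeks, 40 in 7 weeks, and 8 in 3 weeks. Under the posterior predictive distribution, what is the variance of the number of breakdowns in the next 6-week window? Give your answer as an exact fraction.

22260/841

Total count: 25 + 19 + 40 + 8 = 92.
Total exposure: 5 + 4 + 7 + 3 = 19 weeks.
Gamma(α, β) with Poisson data over total exposure Σt gives posterior Gamma(α+Σx, β+Σt) = Gamma(106, 29).
The posterior predictive for a window of length T is Negative Binomial with variance T·α'·(β'+T)/β'² = 6·106·35/841 = 22260/841.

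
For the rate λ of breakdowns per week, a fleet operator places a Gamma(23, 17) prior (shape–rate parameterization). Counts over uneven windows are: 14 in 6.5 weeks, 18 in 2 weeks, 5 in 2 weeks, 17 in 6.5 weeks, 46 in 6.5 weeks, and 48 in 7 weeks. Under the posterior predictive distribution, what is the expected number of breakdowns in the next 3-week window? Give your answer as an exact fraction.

Total count: 14 + 18 + 5 + 17 + 46 + 48 = 148.
Total exposure: 6.5 + 2 + 2 + 6.5 + 6.5 + 7 = 30.5 weeks.
The Gamma prior is conjugate for the Poisson rate, so λ | data ~ Gamma(23+148, 17+30.5) = Gamma(171, 95/2).
Predictive mean over a 3-week window = T·E[λ|data] = 3·171/(95/2) = 54/5.

54/5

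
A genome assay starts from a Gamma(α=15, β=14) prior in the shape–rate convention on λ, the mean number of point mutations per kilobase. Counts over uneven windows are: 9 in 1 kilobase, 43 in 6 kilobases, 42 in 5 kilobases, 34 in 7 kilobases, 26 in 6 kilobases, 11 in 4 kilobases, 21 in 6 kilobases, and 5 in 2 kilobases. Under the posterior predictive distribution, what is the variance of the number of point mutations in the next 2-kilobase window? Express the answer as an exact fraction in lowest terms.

21836/2601

Total count: 9 + 43 + 42 + 34 + 26 + 11 + 21 + 5 = 191.
Total exposure: 1 + 6 + 5 + 7 + 6 + 4 + 6 + 2 = 37 kilobases.
Conjugate update: add total count to the shape and total exposure to the rate, giving Gamma(206, 51).
The posterior predictive for a window of length T is Negative Binomial with variance T·α'·(β'+T)/β'² = 2·206·53/2601 = 21836/2601.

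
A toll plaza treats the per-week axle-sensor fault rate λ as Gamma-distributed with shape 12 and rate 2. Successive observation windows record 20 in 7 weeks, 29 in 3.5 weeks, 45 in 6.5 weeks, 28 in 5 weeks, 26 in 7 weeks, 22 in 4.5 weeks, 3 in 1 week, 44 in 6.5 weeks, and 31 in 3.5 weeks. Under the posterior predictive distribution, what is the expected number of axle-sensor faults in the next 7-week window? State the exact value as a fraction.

3640/93

Total count: 20 + 29 + 45 + 28 + 26 + 22 + 3 + 44 + 31 = 248.
Total exposure: 7 + 3.5 + 6.5 + 5 + 7 + 4.5 + 1 + 6.5 + 3.5 = 44.5 weeks.
The Gamma prior is conjugate for the Poisson rate, so λ | data ~ Gamma(12+248, 2+44.5) = Gamma(260, 93/2).
Predictive mean over a 7-week window = T·E[λ|data] = 7·260/(93/2) = 3640/93.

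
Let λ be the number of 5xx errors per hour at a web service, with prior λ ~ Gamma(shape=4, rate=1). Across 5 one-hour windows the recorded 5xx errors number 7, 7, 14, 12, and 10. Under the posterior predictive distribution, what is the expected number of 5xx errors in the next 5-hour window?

Total count: 7 + 7 + 14 + 12 + 10 = 50.
Total exposure: 5 hours.
Posterior: α' = 4 + 50 = 54, β' = 1 + 5 = 6.
Predictive mean over a 5-hour window = T·E[λ|data] = 5·54/6 = 45.

45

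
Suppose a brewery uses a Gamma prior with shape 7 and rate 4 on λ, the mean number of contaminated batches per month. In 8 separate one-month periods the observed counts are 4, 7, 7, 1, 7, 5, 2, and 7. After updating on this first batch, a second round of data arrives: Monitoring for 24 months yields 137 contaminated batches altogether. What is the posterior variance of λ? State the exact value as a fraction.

23/162

Total count: 4 + 7 + 7 + 1 + 7 + 5 + 2 + 7 = 40.
Total exposure: 8 months.
After the first batch: Gamma(7 + 40, 4 + 8) = Gamma(47, 12).
Total count 137 over total exposure 24 months.
After the second batch: Gamma(47 + 137, 12 + 24) = Gamma(184, 36).
Posterior variance = α'/β'² = 184/1296 = 23/162.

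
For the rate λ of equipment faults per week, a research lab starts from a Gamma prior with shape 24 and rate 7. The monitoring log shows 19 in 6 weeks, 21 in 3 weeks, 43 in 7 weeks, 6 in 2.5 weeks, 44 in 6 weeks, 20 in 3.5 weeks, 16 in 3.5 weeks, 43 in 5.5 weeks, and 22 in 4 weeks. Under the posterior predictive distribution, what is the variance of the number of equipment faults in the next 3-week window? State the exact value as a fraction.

Total count: 19 + 21 + 43 + 6 + 44 + 20 + 16 + 43 + 22 = 234.
Total exposure: 6 + 3 + 7 + 2.5 + 6 + 3.5 + 3.5 + 5.5 + 4 = 41 weeks.
Posterior: α' = 24 + 234 = 258, β' = 7 + 41 = 48.
The posterior predictive for a window of length T is Negative Binomial with variance T·α'·(β'+T)/β'² = 3·258·51/2304 = 2193/128.

2193/128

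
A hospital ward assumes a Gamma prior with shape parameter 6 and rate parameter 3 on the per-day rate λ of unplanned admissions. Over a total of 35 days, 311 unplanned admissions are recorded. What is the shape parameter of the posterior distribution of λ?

Total count 311 over total exposure 35 days.
Conjugate update: add total count to the shape and total exposure to the rate, giving Gamma(317, 38).

317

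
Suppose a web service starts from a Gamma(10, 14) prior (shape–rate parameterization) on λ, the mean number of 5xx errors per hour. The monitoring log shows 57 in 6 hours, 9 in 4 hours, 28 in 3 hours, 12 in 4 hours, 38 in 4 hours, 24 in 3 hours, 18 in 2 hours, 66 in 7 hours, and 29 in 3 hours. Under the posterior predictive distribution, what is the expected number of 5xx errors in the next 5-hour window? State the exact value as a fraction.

291/10

Total count: 57 + 9 + 28 + 12 + 38 + 24 + 18 + 66 + 29 = 281.
Total exposure: 6 + 4 + 3 + 4 + 4 + 3 + 2 + 7 + 3 = 36 hours.
By Gamma–Poisson conjugacy, the posterior is Gamma(α + Σx, β + Σt) = Gamma(10 + 281, 14 + 36) = Gamma(291, 50).
Predictive mean over a 5-hour window = T·E[λ|data] = 5·291/50 = 291/10.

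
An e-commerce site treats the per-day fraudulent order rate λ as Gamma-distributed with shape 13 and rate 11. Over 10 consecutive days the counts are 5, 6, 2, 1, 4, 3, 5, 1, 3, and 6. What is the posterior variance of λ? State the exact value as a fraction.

Total count: 5 + 6 + 2 + 1 + 4 + 3 + 5 + 1 + 3 + 6 = 36.
Total exposure: 10 days.
Posterior: α' = 13 + 36 = 49, β' = 11 + 10 = 21.
Posterior variance = α'/β'² = 49/441 = 1/9.

1/9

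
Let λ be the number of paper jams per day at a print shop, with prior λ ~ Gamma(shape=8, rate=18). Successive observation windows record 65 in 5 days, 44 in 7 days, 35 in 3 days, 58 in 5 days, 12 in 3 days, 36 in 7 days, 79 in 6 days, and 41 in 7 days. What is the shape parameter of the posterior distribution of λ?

378

Total count: 65 + 44 + 35 + 58 + 12 + 36 + 79 + 41 = 370.
Total exposure: 5 + 7 + 3 + 5 + 3 + 7 + 6 + 7 = 43 days.
Gamma(α, β) with Poisson data over total exposure Σt gives posterior Gamma(α+Σx, β+Σt) = Gamma(378, 61).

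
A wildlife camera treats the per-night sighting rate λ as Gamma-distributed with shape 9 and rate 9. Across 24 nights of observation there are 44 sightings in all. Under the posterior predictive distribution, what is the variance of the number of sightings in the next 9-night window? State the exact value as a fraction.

Total count 44 over total exposure 24 nights.
By Gamma–Poisson conjugacy, the posterior is Gamma(α + Σx, β + Σt) = Gamma(9 + 44, 9 + 24) = Gamma(53, 33).
The posterior predictive for a window of length T is Negative Binomial with variance T·α'·(β'+T)/β'² = 9·53·42/1089 = 2226/121.

2226/121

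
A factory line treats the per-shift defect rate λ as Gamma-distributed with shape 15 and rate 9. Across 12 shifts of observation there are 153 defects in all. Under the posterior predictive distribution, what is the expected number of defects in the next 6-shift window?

48

Total count 153 over total exposure 12 shifts.
Gamma(α, β) with Poisson data over total exposure Σt gives posterior Gamma(α+Σx, β+Σt) = Gamma(168, 21).
Predictive mean over a 6-shift window = T·E[λ|data] = 6·168/21 = 48.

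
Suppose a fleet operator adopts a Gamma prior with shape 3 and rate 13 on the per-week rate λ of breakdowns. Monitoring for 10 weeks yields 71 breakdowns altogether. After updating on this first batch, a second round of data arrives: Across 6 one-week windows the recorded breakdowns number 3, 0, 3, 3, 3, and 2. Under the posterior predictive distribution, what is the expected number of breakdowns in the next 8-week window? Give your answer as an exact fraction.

704/29

Total count 71 over total exposure 10 weeks.
After the first batch: Gamma(3 + 71, 13 + 10) = Gamma(74, 23).
Total count: 3 + 0 + 3 + 3 + 3 + 2 = 14.
Total exposure: 6 weeks.
After the second batch: Gamma(74 + 14, 23 + 6) = Gamma(88, 29).
Predictive mean over an 8-week window = T·E[λ|data] = 8·88/29 = 704/29.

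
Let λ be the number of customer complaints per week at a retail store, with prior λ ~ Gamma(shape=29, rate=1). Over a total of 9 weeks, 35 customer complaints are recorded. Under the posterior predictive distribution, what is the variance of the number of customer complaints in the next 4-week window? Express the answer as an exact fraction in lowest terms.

Total count 35 over total exposure 9 weeks.
Posterior: α' = 29 + 35 = 64, β' = 1 + 9 = 10.
The posterior predictive for a window of length T is Negative Binomial with variance T·α'·(β'+T)/β'² = 4·64·14/100 = 896/25.

896/25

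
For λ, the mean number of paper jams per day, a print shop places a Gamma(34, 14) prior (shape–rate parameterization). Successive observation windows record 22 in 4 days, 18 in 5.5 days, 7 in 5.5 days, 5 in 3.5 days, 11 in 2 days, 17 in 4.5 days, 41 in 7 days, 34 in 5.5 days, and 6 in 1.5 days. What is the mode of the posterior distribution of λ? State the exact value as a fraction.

Total count: 22 + 18 + 7 + 5 + 11 + 17 + 41 + 34 + 6 = 161.
Total exposure: 4 + 5.5 + 5.5 + 3.5 + 2 + 4.5 + 7 + 5.5 + 1.5 = 39 days.
The Gamma prior is conjugate for the Poisson rate, so λ | data ~ Gamma(34+161, 14+39) = Gamma(195, 53).
Posterior mode = (α'−1)/β' = 194/53.

194/53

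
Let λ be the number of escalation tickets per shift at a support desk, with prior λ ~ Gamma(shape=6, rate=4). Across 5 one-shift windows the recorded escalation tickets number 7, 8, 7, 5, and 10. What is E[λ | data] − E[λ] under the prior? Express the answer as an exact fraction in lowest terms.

Total count: 7 + 8 + 7 + 5 + 10 = 37.
Total exposure: 5 shifts.
The Gamma prior is conjugate for the Poisson rate, so λ | data ~ Gamma(6+37, 4+5) = Gamma(43, 9).
Posterior mean = 43/9 = 43/9; prior mean = 6/4 = 3/2. Difference = 43/9 − 3/2 = 59/18.

59/18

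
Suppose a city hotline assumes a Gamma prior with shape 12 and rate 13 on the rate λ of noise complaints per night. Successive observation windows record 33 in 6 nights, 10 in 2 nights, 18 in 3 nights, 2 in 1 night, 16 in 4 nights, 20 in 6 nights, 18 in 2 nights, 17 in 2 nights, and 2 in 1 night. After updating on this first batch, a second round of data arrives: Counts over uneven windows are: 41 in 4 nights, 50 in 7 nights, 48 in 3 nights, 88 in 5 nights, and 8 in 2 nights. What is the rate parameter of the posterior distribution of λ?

61

Total count: 33 + 10 + 18 + 2 + 16 + 20 + 18 + 17 + 2 = 136.
Total exposure: 6 + 2 + 3 + 1 + 4 + 6 + 2 + 2 + 1 = 27 nights.
After the first batch: Gamma(12 + 136, 13 + 27) = Gamma(148, 40).
Total count: 41 + 50 + 48 + 88 + 8 = 235.
Total exposure: 4 + 7 + 3 + 5 + 2 = 21 nights.
After the second batch: Gamma(148 + 235, 40 + 21) = Gamma(383, 61).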